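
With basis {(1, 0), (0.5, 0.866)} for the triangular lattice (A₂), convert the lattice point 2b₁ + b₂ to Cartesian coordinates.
(2.5, 0.866)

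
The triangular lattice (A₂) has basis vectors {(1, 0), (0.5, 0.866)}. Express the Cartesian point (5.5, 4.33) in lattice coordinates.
3b₁ + 5b₂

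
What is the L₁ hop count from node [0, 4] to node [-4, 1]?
7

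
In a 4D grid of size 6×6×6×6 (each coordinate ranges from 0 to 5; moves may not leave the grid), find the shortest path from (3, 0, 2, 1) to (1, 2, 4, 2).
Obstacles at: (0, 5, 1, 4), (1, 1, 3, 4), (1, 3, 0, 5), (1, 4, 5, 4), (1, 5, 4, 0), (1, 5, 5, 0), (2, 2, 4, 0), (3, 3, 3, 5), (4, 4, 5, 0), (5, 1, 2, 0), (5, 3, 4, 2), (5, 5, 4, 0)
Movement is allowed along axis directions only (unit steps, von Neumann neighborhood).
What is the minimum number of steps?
7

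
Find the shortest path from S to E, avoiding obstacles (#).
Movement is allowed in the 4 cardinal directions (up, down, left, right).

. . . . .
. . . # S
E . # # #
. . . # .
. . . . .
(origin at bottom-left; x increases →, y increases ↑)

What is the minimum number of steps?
7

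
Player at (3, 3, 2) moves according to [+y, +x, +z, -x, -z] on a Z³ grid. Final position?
(3, 4, 2)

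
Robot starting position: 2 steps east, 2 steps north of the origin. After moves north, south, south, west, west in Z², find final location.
(0, 1)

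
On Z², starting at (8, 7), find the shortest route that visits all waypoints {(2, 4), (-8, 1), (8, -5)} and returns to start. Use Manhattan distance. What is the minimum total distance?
56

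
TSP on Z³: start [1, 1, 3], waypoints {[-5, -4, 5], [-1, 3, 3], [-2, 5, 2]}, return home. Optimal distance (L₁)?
36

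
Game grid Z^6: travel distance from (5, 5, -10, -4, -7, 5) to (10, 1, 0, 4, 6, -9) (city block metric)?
54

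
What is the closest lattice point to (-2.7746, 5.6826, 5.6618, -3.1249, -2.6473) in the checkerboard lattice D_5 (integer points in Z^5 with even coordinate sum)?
(-3, 6, 6, -3, -2)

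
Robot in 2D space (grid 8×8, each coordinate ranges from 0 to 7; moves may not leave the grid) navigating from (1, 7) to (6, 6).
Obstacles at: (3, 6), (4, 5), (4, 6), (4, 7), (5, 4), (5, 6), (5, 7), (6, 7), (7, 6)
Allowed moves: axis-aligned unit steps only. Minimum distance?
12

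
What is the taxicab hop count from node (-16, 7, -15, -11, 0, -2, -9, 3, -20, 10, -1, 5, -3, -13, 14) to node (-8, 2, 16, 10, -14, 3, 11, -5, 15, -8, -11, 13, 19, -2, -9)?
239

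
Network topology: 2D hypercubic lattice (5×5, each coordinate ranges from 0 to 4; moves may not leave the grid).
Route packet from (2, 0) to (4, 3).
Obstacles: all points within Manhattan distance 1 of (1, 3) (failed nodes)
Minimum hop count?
5
(one shortest path: (2, 0) → (3, 0) → (4, 0) → (4, 1) → (4, 2) → (4, 3))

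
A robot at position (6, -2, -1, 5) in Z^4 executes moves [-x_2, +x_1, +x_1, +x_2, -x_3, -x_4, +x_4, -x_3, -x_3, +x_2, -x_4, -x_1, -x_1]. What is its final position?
(6, -1, -4, 4)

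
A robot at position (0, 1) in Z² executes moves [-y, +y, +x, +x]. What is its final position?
(2, 1)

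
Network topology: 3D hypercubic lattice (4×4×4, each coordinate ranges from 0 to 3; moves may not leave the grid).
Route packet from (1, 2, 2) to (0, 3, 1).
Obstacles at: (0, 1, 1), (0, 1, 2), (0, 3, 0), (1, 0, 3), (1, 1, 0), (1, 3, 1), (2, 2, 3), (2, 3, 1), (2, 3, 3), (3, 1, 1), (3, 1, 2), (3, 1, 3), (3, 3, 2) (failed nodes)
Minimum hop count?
3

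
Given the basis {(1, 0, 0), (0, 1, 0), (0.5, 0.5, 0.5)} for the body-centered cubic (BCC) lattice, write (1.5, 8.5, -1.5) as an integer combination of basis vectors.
3b₁ + 10b₂ - 3b₃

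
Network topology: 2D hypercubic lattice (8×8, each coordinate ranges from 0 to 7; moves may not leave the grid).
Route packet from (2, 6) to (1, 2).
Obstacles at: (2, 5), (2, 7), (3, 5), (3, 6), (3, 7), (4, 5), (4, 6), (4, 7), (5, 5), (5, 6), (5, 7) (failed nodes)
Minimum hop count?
5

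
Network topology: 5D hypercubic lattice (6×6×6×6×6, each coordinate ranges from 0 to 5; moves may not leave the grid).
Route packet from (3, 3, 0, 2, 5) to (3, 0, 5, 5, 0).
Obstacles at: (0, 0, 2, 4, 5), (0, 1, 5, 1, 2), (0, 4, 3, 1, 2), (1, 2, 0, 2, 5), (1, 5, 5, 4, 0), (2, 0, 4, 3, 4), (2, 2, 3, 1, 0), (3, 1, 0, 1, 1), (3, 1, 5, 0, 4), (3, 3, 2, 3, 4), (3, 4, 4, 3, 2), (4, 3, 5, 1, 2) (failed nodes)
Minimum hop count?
16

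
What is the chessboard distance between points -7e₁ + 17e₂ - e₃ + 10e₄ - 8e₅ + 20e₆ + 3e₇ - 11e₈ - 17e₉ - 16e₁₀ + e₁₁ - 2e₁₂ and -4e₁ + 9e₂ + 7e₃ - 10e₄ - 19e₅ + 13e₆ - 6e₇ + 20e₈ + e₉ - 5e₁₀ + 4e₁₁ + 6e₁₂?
31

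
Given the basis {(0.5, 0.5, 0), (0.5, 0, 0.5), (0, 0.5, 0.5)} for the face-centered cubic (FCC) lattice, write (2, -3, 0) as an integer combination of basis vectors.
-b₁ + 5b₂ - 5b₃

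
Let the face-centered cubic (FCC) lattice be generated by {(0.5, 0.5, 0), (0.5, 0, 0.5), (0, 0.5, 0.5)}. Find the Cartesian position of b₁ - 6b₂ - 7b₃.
(-2.5, -3, -6.5)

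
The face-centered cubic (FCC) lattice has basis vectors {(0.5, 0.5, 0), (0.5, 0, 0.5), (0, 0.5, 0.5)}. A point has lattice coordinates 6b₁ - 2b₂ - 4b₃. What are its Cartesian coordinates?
(2, 1, -3)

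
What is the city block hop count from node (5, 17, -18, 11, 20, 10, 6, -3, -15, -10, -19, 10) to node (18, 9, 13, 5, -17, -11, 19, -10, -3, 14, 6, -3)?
210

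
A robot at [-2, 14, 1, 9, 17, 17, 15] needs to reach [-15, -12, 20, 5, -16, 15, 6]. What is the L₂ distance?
48.949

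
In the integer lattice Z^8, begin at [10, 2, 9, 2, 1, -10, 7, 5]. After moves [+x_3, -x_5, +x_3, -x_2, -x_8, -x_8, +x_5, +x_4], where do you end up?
(10, 1, 11, 3, 1, -10, 7, 3)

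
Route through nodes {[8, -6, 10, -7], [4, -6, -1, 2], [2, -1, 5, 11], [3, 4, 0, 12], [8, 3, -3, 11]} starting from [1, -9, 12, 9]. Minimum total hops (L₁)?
88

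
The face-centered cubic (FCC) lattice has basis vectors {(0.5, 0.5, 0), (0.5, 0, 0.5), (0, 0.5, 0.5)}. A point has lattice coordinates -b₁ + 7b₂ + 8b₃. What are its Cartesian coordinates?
(3, 3.5, 7.5)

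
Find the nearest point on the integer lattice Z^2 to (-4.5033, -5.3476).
(-5, -5)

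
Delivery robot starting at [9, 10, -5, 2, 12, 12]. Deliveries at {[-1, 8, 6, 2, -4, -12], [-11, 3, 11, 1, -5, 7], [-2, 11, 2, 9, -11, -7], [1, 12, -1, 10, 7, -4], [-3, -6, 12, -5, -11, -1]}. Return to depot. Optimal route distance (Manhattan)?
250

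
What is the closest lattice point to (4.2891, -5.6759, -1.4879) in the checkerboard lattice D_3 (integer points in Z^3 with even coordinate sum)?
(4, -6, -2)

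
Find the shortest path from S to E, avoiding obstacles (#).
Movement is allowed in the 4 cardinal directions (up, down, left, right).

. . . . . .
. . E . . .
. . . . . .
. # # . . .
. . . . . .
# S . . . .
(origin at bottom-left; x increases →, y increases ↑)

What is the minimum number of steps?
7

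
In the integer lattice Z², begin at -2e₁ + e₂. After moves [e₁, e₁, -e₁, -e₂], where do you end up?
(-1, 0)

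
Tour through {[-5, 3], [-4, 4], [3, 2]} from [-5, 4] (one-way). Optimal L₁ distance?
12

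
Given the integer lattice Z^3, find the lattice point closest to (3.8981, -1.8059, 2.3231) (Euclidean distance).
(4, -2, 2)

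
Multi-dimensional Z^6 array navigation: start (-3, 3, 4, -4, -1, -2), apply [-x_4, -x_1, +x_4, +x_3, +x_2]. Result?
(-4, 4, 5, -4, -1, -2)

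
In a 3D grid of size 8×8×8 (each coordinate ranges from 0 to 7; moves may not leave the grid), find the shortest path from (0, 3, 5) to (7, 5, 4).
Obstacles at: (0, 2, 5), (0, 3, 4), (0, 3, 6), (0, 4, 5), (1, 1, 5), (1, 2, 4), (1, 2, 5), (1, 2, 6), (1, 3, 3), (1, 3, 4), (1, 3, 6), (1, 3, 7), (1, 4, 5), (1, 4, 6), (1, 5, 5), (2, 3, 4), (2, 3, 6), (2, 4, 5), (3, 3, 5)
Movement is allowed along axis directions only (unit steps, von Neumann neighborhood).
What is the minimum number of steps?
12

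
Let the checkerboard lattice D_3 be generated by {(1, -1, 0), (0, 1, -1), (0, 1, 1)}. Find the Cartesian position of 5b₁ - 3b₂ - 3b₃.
(5, -11, 0)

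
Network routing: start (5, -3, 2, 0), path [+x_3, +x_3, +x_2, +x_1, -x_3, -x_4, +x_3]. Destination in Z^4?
(6, -2, 4, -1)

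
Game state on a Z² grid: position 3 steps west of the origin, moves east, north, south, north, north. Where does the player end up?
(-2, 2)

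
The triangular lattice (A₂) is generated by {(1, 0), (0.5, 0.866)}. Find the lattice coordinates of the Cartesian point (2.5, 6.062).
-b₁ + 7b₂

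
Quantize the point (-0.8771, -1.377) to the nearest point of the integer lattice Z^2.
(-1, -1)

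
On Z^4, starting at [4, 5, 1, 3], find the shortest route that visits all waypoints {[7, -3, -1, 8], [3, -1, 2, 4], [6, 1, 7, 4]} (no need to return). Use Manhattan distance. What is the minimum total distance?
36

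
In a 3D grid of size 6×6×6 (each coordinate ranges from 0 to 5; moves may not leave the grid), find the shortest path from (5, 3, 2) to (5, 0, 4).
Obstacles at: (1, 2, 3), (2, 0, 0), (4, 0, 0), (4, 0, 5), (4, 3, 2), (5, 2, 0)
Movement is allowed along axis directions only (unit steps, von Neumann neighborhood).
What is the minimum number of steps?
5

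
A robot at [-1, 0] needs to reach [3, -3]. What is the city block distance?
7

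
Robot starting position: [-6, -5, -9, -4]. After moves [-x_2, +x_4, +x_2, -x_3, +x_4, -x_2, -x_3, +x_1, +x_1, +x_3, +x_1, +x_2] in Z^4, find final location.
(-3, -5, -10, -2)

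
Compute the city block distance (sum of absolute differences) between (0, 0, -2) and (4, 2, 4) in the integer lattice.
12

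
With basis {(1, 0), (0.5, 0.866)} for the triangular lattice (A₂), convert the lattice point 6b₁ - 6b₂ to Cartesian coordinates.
(3, -5.196)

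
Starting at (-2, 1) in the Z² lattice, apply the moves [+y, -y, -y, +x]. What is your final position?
(-1, 0)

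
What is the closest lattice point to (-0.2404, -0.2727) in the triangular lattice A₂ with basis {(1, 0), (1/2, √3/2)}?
(0, 0)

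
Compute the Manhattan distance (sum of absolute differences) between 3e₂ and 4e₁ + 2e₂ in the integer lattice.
5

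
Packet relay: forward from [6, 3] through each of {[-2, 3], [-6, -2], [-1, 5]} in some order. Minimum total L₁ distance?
21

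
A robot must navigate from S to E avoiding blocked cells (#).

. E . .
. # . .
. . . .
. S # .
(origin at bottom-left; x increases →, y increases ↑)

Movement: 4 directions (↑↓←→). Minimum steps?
5
(one shortest path: (1, 0) → (0, 0) → (0, 1) → (0, 2) → (0, 3) → (1, 3))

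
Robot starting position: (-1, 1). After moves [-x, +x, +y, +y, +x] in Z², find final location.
(0, 3)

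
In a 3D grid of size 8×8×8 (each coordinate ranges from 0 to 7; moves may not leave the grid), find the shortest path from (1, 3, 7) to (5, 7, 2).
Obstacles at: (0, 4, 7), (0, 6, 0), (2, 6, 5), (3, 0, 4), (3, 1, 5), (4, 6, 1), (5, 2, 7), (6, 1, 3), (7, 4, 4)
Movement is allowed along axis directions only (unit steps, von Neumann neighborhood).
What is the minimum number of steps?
13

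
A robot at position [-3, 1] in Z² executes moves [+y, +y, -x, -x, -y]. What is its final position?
(-5, 2)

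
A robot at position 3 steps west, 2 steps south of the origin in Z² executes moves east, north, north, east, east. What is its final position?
(0, 0)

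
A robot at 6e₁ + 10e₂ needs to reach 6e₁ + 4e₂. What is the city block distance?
6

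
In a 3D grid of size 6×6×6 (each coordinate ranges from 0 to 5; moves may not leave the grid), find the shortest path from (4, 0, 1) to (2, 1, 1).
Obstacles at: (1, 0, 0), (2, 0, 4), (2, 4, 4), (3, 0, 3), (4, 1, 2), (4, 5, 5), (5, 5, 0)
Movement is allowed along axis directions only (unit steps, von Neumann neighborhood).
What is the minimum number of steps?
3
(one shortest path: (4, 0, 1) → (3, 0, 1) → (2, 0, 1) → (2, 1, 1))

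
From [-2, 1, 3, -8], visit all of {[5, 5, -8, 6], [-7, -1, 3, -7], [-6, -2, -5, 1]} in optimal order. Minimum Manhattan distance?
52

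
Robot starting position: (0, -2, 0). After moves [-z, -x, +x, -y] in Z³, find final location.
(0, -3, -1)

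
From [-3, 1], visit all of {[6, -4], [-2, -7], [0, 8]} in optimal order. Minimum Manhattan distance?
38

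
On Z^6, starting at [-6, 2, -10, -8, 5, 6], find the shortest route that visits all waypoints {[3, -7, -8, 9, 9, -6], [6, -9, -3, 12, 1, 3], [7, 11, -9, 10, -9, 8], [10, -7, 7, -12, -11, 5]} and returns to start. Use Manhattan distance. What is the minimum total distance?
254
(one optimal route: (-6, 2, -10, -8, 5, 6) → (3, -7, -8, 9, 9, -6) → (6, -9, -3, 12, 1, 3) → (7, 11, -9, 10, -9, 8) → (10, -7, 7, -12, -11, 5) → (-6, 2, -10, -8, 5, 6))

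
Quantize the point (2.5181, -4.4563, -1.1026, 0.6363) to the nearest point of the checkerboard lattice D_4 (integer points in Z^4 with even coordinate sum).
(2, -4, -1, 1)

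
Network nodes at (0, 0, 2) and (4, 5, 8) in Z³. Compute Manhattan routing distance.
15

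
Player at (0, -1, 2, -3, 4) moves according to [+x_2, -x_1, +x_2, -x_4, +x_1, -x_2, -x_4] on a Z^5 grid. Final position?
(0, 0, 2, -5, 4)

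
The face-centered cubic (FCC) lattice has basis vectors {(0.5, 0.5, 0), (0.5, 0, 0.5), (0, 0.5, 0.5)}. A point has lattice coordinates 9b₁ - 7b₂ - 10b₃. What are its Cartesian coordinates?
(1, -0.5, -8.5)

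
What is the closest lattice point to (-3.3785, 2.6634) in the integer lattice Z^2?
(-3, 3)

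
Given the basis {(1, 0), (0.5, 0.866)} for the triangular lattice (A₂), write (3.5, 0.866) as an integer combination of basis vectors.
3b₁ + b₂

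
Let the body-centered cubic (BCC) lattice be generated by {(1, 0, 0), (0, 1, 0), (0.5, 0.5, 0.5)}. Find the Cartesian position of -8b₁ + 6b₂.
(-8, 6, 0)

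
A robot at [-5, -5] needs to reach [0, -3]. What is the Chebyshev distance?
5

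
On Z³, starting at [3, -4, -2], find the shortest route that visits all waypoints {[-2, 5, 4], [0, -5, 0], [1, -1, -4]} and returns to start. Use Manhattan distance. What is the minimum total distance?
46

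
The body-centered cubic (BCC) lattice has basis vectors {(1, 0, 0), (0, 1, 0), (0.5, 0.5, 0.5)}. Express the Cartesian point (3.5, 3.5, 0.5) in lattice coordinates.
3b₁ + 3b₂ + b₃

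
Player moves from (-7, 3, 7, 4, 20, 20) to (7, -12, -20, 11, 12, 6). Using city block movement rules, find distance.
85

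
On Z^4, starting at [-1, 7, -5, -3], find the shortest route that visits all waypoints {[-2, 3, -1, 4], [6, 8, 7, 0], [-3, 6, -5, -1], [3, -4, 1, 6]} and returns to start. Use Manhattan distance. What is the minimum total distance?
84
(one optimal route: (-1, 7, -5, -3) → (6, 8, 7, 0) → (3, -4, 1, 6) → (-2, 3, -1, 4) → (-3, 6, -5, -1) → (-1, 7, -5, -3))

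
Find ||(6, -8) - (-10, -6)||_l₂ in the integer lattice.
16.1245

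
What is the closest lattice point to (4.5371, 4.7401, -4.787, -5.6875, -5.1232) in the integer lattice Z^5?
(5, 5, -5, -6, -5)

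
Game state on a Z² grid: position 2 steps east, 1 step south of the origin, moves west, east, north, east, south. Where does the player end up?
(3, -1)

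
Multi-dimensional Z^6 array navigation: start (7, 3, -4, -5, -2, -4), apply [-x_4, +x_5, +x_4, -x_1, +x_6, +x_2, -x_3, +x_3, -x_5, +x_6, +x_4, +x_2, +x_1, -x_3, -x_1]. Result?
(6, 5, -5, -4, -2, -2)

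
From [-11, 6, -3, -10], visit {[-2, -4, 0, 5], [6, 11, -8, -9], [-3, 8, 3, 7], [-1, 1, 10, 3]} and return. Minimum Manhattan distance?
142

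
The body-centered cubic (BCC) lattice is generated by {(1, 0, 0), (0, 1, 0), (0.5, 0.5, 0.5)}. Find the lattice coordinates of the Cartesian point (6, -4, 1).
5b₁ - 5b₂ + 2b₃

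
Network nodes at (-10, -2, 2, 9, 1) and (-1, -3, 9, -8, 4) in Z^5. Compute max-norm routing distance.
17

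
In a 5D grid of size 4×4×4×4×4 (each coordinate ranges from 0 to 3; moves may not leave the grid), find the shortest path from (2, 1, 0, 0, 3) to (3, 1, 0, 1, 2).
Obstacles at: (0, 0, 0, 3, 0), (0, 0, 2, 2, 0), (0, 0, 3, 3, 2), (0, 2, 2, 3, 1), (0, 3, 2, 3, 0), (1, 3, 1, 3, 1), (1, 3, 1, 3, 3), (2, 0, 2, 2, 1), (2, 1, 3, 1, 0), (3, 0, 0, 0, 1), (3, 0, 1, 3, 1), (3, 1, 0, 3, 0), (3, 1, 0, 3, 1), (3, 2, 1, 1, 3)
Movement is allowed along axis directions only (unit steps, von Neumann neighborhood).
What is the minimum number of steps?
3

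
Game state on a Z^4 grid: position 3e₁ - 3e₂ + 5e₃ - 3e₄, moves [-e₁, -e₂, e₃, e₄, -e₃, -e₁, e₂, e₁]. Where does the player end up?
(2, -3, 5, -2)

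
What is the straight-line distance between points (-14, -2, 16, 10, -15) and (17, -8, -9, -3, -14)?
42.332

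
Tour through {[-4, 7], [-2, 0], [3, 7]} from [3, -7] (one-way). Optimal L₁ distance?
28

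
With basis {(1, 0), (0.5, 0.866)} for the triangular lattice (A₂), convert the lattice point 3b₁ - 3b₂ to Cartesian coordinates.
(1.5, -2.598)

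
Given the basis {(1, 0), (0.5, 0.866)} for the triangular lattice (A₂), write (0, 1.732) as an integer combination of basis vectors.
-b₁ + 2b₂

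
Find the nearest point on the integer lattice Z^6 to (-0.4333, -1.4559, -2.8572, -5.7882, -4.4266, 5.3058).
(0, -1, -3, -6, -4, 5)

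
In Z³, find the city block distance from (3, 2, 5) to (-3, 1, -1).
13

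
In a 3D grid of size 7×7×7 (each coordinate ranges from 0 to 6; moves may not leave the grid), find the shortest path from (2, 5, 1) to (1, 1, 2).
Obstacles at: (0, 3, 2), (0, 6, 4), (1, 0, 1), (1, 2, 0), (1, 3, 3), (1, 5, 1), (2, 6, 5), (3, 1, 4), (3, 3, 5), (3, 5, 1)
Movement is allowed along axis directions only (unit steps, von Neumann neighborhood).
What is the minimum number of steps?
6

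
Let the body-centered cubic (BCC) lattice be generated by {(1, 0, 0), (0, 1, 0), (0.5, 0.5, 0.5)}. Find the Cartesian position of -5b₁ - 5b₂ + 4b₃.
(-3, -3, 2)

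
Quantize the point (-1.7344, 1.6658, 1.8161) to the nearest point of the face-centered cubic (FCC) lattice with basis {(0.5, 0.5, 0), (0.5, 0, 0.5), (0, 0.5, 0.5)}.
(-1.5, 1.5, 2)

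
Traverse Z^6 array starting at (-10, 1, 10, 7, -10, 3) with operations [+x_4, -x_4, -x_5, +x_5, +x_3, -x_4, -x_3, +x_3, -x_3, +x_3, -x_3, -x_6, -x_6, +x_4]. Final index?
(-10, 1, 10, 7, -10, 1)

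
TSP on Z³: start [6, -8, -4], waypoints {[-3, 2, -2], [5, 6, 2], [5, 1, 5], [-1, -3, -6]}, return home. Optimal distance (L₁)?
68
(one optimal route: (6, -8, -4) → (5, 1, 5) → (5, 6, 2) → (-3, 2, -2) → (-1, -3, -6) → (6, -8, -4))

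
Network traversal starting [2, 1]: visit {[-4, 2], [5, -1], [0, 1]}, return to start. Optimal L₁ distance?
24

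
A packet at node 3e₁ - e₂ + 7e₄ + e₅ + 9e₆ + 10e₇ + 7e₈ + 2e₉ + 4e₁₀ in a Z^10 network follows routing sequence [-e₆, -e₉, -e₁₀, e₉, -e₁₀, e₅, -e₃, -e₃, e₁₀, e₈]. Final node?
(3, -1, -2, 7, 2, 8, 10, 8, 2, 3)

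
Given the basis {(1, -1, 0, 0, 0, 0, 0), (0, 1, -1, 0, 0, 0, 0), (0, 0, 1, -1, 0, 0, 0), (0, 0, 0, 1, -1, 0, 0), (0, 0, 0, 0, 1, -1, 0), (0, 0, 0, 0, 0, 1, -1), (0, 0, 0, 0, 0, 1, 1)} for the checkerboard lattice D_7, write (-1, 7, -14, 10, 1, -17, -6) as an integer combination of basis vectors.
-b₁ + 6b₂ - 8b₃ + 2b₄ + 3b₅ - 4b₆ - 10b₇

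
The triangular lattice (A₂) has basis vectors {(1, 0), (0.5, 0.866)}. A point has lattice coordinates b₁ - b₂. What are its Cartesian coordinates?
(0.5, -0.866)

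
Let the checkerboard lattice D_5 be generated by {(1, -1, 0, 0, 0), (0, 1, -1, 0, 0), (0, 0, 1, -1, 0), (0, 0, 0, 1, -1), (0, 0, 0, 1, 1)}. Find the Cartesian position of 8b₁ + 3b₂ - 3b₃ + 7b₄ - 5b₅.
(8, -5, -6, 5, -12)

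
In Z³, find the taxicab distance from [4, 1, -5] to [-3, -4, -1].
16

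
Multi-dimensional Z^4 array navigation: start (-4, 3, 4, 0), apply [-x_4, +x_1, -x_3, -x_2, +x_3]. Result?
(-3, 2, 4, -1)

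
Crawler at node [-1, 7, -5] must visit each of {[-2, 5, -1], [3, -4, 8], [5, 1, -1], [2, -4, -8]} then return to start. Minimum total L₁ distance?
68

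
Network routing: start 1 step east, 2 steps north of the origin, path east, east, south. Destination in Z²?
(3, 1)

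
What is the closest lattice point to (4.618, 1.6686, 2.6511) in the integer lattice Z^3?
(5, 2, 3)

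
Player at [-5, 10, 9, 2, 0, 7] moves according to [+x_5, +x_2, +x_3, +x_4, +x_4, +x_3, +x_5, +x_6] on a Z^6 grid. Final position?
(-5, 11, 11, 4, 2, 8)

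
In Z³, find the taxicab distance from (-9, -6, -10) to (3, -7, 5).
28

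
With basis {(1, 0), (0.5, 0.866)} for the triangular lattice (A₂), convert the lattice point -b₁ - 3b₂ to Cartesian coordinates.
(-2.5, -2.598)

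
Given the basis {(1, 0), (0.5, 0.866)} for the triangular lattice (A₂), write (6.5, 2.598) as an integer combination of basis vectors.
5b₁ + 3b₂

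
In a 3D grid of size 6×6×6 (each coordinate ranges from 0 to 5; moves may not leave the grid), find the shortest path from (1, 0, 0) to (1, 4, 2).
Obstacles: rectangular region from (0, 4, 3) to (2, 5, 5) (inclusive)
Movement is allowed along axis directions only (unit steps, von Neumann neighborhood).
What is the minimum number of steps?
6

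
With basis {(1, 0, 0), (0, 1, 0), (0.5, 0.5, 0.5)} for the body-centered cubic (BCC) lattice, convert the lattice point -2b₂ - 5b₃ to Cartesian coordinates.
(-2.5, -4.5, -2.5)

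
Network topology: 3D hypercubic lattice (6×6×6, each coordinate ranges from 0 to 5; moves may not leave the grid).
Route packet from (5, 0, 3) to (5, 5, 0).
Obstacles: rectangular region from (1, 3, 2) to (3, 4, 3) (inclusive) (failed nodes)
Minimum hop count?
8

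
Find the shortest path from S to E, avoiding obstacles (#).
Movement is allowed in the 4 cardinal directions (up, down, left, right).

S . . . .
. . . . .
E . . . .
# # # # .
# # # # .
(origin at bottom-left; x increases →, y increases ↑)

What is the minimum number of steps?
2
(one shortest path: (0, 4) → (0, 3) → (0, 2))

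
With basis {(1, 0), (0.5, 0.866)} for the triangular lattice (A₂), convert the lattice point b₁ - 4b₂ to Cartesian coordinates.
(-1, -3.464)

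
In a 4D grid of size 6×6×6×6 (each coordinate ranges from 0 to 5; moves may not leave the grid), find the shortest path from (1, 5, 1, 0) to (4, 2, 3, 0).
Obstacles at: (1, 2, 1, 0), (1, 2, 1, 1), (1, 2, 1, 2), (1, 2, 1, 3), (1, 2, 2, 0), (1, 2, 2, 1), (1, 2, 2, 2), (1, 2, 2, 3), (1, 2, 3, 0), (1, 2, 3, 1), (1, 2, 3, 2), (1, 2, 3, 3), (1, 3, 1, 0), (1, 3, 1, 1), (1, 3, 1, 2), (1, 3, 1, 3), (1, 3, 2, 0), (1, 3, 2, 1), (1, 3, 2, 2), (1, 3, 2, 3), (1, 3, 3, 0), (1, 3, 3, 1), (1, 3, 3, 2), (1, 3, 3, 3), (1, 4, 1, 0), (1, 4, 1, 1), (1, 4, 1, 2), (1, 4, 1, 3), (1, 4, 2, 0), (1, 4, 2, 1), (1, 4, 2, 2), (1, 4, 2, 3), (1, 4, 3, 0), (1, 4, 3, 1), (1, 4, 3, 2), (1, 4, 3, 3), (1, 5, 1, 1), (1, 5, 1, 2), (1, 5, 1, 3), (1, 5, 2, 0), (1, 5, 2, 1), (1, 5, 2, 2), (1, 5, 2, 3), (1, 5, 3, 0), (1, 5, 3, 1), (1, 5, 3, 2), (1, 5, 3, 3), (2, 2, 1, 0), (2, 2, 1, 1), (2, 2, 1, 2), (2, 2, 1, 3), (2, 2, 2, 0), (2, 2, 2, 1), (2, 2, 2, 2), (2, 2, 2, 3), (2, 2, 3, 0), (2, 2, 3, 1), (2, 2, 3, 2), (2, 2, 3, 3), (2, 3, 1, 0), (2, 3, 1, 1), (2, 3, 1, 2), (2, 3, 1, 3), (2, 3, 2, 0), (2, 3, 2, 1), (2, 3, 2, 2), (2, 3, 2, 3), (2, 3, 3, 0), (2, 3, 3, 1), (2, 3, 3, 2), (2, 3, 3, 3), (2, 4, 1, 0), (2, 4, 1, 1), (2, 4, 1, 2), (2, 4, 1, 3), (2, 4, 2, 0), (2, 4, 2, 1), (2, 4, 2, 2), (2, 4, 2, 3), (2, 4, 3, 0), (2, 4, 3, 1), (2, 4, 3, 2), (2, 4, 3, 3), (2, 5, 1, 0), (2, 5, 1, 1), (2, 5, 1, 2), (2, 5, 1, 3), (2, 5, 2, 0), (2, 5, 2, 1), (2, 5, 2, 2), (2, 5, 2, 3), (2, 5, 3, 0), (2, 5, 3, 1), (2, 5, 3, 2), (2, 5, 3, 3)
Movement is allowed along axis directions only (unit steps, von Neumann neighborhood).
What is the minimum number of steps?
10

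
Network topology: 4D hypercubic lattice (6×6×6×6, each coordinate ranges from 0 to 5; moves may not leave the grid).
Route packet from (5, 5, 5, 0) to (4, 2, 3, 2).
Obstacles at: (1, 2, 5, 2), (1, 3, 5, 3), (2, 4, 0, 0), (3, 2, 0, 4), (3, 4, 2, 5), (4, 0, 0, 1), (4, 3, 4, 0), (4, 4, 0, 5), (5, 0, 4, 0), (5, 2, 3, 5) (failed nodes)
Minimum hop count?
8
(one shortest path: (5, 5, 5, 0) → (4, 5, 5, 0) → (4, 4, 5, 0) → (4, 3, 5, 0) → (4, 2, 5, 0) → (4, 2, 4, 0) → (4, 2, 3, 0) → (4, 2, 3, 1) → (4, 2, 3, 2))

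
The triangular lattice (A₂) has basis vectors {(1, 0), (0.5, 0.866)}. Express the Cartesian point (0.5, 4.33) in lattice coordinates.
-2b₁ + 5b₂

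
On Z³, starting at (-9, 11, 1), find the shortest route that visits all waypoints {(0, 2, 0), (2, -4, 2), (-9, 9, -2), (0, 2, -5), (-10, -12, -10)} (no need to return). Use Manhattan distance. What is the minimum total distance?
71
(one optimal route: (-9, 11, 1) → (-9, 9, -2) → (0, 2, -5) → (0, 2, 0) → (2, -4, 2) → (-10, -12, -10))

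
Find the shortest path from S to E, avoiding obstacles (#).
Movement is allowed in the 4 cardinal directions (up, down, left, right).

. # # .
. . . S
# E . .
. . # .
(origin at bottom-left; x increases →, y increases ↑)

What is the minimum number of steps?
3
(one shortest path: (3, 2) → (2, 2) → (1, 2) → (1, 1))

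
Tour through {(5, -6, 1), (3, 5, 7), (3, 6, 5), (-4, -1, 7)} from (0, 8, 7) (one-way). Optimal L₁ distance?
43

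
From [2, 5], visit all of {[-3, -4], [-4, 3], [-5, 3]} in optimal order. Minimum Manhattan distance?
18
(one optimal route: (2, 5) → (-4, 3) → (-5, 3) → (-3, -4))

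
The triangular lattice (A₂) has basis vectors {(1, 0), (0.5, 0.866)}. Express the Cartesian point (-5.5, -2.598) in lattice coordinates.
-4b₁ - 3b₂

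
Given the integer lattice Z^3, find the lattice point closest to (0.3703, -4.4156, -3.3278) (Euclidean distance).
(0, -4, -3)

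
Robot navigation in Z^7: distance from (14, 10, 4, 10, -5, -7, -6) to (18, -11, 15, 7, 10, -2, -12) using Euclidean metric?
29.5466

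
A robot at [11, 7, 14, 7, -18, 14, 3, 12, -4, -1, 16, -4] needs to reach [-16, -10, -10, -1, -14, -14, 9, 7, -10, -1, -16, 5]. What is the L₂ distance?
60.4979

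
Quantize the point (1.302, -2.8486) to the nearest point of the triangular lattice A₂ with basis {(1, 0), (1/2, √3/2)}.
(1.5, -2.598)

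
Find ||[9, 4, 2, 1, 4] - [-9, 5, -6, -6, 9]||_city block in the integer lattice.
39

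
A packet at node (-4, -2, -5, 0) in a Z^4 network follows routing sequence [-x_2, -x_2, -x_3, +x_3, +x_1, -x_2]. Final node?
(-3, -5, -5, 0)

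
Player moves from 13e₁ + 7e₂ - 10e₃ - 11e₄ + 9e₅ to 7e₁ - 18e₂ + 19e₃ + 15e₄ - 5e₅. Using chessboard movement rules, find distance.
29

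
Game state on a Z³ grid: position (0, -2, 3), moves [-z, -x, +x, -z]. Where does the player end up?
(0, -2, 1)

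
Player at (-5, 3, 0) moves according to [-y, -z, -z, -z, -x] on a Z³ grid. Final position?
(-6, 2, -3)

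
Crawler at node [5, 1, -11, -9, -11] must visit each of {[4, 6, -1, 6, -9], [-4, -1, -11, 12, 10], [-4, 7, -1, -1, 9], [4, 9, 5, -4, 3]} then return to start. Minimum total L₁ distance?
174
(one optimal route: (5, 1, -11, -9, -11) → (4, 6, -1, 6, -9) → (4, 9, 5, -4, 3) → (-4, 7, -1, -1, 9) → (-4, -1, -11, 12, 10) → (5, 1, -11, -9, -11))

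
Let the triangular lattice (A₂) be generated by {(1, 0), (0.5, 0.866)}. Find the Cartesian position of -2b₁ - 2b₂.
(-3, -1.732)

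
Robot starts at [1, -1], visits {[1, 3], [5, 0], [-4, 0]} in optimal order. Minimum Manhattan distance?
20
(one optimal route: (1, -1) → (1, 3) → (5, 0) → (-4, 0))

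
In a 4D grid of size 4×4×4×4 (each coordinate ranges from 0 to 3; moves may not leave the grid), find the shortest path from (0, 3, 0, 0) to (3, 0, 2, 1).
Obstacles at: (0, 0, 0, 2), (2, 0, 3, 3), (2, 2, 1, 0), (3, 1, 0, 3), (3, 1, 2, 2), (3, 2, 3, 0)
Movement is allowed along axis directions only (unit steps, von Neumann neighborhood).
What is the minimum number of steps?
9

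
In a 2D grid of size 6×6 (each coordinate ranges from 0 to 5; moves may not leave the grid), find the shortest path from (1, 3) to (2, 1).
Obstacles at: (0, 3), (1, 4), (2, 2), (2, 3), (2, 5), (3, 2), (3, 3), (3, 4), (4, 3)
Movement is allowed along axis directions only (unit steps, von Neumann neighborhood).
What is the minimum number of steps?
3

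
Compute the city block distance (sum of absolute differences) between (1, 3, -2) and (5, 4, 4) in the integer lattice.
11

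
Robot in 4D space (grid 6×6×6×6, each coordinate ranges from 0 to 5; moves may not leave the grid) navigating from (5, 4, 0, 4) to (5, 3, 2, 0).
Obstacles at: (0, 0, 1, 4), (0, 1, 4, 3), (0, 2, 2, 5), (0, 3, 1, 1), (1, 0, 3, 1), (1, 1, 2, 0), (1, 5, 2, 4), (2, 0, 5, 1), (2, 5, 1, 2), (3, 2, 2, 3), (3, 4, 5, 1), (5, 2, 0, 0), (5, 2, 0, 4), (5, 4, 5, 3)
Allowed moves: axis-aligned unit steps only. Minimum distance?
7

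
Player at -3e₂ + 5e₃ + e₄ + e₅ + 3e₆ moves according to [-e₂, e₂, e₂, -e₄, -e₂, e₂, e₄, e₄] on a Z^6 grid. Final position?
(0, -2, 5, 2, 1, 3)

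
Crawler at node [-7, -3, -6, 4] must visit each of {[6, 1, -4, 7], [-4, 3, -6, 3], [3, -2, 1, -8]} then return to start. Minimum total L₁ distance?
84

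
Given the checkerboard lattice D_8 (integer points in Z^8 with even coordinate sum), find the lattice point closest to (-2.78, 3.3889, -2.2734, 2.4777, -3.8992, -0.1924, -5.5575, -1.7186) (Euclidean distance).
(-3, 3, -2, 2, -4, 0, -6, -2)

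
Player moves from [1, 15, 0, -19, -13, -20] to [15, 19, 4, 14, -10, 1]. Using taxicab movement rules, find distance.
79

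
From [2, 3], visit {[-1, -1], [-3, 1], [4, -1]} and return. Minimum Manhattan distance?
22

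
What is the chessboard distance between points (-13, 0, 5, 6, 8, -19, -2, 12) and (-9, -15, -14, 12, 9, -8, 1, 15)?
19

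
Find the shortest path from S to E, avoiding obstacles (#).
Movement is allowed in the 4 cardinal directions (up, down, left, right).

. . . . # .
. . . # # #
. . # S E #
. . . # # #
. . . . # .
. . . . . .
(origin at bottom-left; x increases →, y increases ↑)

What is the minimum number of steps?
1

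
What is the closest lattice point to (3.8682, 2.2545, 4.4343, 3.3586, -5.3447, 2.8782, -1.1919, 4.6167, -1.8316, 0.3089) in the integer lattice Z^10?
(4, 2, 4, 3, -5, 3, -1, 5, -2, 0)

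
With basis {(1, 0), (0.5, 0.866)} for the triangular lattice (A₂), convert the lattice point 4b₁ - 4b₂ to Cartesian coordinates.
(2, -3.464)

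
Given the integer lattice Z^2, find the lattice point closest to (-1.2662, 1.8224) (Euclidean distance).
(-1, 2)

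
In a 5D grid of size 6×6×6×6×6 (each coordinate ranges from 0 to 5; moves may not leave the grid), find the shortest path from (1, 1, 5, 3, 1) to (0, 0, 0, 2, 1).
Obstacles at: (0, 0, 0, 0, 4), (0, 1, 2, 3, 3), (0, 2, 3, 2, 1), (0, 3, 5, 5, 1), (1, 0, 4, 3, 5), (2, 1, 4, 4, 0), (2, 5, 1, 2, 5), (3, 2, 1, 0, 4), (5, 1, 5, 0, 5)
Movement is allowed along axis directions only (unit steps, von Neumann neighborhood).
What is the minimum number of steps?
8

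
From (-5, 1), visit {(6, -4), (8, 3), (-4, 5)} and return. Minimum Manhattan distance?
44
(one optimal route: (-5, 1) → (6, -4) → (8, 3) → (-4, 5) → (-5, 1))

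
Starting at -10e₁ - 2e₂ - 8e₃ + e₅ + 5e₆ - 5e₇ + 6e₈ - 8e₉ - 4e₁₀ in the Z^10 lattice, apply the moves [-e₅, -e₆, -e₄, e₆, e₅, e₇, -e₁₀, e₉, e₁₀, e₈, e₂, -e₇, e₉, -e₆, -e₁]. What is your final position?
(-11, -1, -8, -1, 1, 4, -5, 7, -6, -4)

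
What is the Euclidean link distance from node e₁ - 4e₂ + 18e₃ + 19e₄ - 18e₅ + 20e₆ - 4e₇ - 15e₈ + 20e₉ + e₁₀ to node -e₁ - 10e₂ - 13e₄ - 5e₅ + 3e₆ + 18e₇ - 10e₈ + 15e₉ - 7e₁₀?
49.4368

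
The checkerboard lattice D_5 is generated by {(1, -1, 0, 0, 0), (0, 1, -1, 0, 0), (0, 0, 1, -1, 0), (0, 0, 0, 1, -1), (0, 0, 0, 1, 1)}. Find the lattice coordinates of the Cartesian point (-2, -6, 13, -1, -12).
-2b₁ - 8b₂ + 5b₃ + 8b₄ - 4b₅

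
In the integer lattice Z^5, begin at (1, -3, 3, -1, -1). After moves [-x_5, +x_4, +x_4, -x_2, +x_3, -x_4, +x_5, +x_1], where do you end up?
(2, -4, 4, 0, -1)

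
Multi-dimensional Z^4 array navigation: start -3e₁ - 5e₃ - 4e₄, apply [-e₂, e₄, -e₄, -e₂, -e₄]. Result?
(-3, -2, -5, -5)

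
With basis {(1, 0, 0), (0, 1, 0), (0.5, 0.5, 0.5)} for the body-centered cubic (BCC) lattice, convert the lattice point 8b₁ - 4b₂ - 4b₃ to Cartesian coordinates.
(6, -6, -2)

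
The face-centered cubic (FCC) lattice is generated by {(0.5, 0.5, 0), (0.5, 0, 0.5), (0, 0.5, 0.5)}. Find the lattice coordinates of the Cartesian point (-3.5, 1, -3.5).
b₁ - 8b₂ + b₃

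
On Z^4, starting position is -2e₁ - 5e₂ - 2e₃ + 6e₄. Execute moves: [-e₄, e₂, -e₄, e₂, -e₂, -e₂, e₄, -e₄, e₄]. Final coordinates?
(-2, -5, -2, 5)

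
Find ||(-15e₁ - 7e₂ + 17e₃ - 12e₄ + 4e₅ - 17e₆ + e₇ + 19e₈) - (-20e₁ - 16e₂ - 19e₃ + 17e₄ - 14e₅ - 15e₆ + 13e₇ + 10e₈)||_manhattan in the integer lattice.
120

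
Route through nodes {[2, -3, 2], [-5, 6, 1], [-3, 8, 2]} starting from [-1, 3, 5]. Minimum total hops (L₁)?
32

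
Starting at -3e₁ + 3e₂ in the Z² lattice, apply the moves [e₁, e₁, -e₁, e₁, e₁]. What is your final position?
(0, 3)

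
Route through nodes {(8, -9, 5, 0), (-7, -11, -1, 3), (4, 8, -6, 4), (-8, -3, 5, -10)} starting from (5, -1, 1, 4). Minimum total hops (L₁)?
107
(one optimal route: (5, -1, 1, 4) → (4, 8, -6, 4) → (8, -9, 5, 0) → (-7, -11, -1, 3) → (-8, -3, 5, -10))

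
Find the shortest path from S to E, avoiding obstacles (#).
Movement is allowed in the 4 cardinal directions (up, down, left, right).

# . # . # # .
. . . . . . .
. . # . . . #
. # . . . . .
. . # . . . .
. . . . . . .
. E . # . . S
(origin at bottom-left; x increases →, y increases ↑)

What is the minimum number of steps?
7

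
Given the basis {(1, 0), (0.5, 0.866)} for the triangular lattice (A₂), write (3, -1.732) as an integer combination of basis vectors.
4b₁ - 2b₂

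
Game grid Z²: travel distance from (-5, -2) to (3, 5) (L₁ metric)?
15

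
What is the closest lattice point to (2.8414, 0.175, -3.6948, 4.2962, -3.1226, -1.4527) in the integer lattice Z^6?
(3, 0, -4, 4, -3, -1)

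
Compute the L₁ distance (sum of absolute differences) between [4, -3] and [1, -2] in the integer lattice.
4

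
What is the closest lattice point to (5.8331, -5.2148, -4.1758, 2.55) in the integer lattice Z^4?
(6, -5, -4, 3)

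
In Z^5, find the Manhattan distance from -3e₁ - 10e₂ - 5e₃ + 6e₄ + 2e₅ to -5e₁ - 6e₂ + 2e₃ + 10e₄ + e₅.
18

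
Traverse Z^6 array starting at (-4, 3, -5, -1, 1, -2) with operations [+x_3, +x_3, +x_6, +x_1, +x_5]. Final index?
(-3, 3, -3, -1, 2, -1)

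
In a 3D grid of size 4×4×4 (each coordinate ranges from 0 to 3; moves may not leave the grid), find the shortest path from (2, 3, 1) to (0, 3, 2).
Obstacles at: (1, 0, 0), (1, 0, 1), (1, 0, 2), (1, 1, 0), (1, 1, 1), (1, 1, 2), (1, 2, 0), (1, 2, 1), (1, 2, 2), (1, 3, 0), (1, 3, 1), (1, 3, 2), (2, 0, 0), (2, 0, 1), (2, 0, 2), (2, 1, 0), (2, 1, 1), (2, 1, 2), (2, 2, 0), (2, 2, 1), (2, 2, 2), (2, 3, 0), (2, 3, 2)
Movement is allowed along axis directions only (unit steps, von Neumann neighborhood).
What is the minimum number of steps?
7
(one shortest path: (2, 3, 1) → (3, 3, 1) → (3, 3, 2) → (3, 3, 3) → (2, 3, 3) → (1, 3, 3) → (0, 3, 3) → (0, 3, 2))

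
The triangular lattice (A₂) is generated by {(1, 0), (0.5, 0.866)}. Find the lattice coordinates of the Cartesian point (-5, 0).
-5b₁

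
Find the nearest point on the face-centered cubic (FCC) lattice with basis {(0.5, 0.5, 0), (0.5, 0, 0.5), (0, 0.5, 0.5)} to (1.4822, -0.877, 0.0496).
(1.5, -0.5, 0)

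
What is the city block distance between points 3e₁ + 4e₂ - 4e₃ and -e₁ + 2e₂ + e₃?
11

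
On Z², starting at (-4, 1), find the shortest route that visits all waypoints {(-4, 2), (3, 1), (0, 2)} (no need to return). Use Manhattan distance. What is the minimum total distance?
9
(one optimal route: (-4, 1) → (-4, 2) → (0, 2) → (3, 1))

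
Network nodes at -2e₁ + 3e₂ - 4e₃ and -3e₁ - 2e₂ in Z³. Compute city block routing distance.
10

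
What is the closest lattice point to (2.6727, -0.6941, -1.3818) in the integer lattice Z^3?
(3, -1, -1)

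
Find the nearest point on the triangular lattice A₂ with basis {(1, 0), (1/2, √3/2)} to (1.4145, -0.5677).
(1.5, -0.866)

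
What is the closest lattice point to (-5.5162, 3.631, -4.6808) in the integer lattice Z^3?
(-6, 4, -5)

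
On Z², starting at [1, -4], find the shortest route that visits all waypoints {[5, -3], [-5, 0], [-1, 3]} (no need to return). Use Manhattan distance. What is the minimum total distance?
24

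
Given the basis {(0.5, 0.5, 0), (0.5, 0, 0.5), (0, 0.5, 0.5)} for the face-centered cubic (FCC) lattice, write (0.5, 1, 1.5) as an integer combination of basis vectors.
b₂ + 2b₃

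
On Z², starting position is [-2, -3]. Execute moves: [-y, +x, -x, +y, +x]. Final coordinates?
(-1, -3)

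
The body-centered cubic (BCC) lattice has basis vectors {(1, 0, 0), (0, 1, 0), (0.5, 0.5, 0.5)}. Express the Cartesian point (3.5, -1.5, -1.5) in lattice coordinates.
5b₁ - 3b₃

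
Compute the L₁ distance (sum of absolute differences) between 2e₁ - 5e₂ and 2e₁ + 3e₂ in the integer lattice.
8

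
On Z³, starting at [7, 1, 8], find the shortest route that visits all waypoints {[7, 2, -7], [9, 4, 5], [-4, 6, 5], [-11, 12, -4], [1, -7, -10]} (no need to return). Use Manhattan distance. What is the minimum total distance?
94
(one optimal route: (7, 1, 8) → (9, 4, 5) → (-4, 6, 5) → (-11, 12, -4) → (7, 2, -7) → (1, -7, -10))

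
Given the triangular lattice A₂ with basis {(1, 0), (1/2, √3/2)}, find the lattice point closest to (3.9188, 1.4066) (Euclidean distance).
(4, 1.732)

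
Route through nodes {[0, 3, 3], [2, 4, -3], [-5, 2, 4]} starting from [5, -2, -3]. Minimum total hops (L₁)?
25
(one optimal route: (5, -2, -3) → (2, 4, -3) → (0, 3, 3) → (-5, 2, 4))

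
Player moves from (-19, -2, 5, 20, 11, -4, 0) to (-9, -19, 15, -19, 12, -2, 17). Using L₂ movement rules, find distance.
48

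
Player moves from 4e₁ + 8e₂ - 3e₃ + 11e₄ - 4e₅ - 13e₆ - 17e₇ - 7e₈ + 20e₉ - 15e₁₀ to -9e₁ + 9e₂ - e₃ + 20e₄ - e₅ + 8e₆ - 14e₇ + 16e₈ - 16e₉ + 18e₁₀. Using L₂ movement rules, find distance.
60.2329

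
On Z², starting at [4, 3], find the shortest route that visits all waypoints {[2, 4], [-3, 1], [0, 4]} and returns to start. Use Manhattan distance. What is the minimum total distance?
20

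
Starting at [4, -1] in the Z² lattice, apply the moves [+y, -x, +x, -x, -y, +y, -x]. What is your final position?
(2, 0)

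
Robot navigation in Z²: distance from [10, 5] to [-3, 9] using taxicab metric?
17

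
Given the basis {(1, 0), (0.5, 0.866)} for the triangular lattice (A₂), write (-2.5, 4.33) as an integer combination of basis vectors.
-5b₁ + 5b₂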